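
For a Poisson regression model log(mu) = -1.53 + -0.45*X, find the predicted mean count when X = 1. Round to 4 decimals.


Compute eta = -1.53 + -0.45 * 1 = -1.9800.
Apply inverse link: mu = e^-1.9800 = 0.1381.

0.1381


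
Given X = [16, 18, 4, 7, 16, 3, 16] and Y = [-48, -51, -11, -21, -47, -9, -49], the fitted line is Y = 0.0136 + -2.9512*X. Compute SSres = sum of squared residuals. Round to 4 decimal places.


Predicted values from Y = 0.0136 + -2.9512*X.
Residuals: [-0.7944, 2.1080, 0.7912, -0.3552, 0.2056, -0.1600, -1.7944].
SSres = 9.1146.

9.1146


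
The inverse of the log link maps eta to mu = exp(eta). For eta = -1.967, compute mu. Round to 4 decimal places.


mu = exp(eta) = exp(-1.967).
= 0.1399.

0.1399


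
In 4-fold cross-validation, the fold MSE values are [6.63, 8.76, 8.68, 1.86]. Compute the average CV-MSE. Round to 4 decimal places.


Sum of fold MSEs = 25.9300.
Average = 25.9300 / 4 = 6.4825.

6.4825


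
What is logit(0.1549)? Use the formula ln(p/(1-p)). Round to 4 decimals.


1 - p = 0.8451.
p/(1-p) = 0.1833.
logit = ln(0.1833) = -1.6967.

-1.6967


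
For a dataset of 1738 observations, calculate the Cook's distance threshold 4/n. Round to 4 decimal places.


The threshold is 4/n.
4/1738 = 0.0023.

0.0023


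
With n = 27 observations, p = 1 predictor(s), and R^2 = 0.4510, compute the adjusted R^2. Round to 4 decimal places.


Using the formula:
(1 - 0.4510) = 0.5490.
Multiply by 26/25: 0.5490 * 26 = 14.2740, then 14.2740 / 25 = 0.5710.
Adj R^2 = 1 - 0.5710 = 0.4290.

0.4290


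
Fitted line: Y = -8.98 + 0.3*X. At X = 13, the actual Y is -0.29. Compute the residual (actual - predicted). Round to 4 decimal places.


Fitted value at X = 13 is yhat = -8.98 + 0.3*13 = -5.0800.
Residual = -0.29 - -5.0800 = 4.7900.

4.7900


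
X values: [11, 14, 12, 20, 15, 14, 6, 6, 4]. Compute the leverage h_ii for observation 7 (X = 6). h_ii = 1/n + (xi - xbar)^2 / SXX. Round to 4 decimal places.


n = 9, xbar = 11.3333.
SXX = sum((xi - xbar)^2) = 214.0000.
h = 1/9 + (6 - 11.3333)^2 / 214.0000 = 0.2440.

0.2440


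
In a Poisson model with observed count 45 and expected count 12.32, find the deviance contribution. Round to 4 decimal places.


First: ln(45/12.32) = 1.295439.
Then: 45 * 1.295439 = 58.294755.
y - mu = 45 - 12.32 = 32.68.
D = 2(58.294755 - 32.68) = 51.229510, which rounds to 51.2295.

51.2295


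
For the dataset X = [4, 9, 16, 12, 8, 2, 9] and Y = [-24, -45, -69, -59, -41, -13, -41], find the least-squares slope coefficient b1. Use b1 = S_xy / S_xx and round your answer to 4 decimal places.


Calculate xbar = 8.5714, ybar = -41.7143.
S_xx = 131.7143, S_xy = -533.1429.
Using b1 = S_xy / S_xx = -533.1429 / 131.7143, we get b1 = -4.0477.

-4.0477


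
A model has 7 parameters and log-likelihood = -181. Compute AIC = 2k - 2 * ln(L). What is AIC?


AIC = 2k - 2*loglik = 2(7) - 2(-181).
= 14 + 362 = 376.

376


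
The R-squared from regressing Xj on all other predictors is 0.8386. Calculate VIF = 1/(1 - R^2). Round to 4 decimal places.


VIF = 1 / (1 - 0.8386).
= 1 / 0.1614 = 6.1958.

6.1958


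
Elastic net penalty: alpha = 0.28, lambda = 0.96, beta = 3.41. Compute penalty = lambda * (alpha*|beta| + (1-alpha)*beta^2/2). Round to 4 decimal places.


alpha * |beta| = 0.28 * 3.41 = 0.9548.
(1-alpha) * beta^2/2 = 0.72 * 11.6281/2 = 4.1861.
Total = 0.96 * (0.9548 + 4.1861) = 4.9353.

4.9353


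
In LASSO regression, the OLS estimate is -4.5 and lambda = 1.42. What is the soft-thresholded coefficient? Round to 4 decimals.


Check: |-4.5| = 4.5 vs lambda = 1.42.
Since |beta| > lambda, coefficient = sign(beta)*(|beta| - lambda) = -3.0800.
Soft-thresholded coefficient = -3.0800.

-3.0800


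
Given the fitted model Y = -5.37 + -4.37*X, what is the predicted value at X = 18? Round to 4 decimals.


Plug X = 18 into Y = -5.37 + -4.37*X:
Y = -5.37 + -78.6600 = -84.0300.

-84.0300


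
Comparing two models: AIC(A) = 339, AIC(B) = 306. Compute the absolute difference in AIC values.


|AIC_A - AIC_B| = |339 - 306| = 33.
Model B is preferred (lower AIC).

33


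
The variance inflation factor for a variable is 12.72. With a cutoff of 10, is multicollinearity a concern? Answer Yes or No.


Compare VIF = 12.72 to the threshold of 10.
12.72 >= 10, so the answer is Yes.

Yes


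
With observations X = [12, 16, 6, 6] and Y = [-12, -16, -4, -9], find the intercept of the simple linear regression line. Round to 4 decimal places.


Compute b1 = -0.9444 from the OLS formula.
With xbar = 10.0000 and ybar = -10.2500, the intercept is:
b0 = -10.2500 - -0.9444 * 10.0000 = -0.8056.

-0.8056


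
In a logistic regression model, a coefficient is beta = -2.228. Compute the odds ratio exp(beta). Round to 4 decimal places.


Odds ratio = exp(beta) = exp(-2.228).
= 0.1077.

0.1077


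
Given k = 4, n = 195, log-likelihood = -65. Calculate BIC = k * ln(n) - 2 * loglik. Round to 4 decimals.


ln(195) = 5.273000.
k * ln(n) = 4 * 5.273000 = 21.092000.
-2L = 130.
BIC = 21.092000 + 130 = 151.092000, which rounds to 151.0920.

151.0920


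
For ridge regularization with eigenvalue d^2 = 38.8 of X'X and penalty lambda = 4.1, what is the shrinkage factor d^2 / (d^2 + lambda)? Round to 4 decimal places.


Denominator = d^2 + lambda = 38.8 + 4.1 = 42.9000.
Shrinkage = 38.8 / 42.9000 = 0.9044.

0.9044


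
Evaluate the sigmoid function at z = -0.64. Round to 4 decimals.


Compute exp(0.6400) = 1.8965.
Sigmoid = 1 / (1 + 1.8965) = 1 / 2.8965 = 0.3452.

0.3452


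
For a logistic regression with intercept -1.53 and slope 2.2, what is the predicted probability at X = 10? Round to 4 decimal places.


Linear predictor: z = -1.53 + 2.2 * 10 = 20.4700.
P = 1/(1 + exp(-20.4700)) = 1/(1 + 0.0000) = 1.0000.

1.0000


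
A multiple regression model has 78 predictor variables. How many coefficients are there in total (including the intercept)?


Each predictor gets one coefficient, plus one intercept.
Total parameters = 78 + 1 = 79.

79


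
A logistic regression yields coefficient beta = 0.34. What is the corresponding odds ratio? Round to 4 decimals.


exp(0.34) = 1.4049.
So the odds ratio is 1.4049.

1.4049


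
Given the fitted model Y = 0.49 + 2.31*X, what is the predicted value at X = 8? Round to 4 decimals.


Substitute X = 8 into the equation:
Y = 0.49 + 2.31 * 8 = 0.49 + 18.4800 = 18.9700.

18.9700


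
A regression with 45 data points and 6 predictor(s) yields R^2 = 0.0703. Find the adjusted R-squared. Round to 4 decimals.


Plug in: Adj R^2 = 1 - (1 - 0.0703) * 44/38.
= 1 - 0.9297 * 44/38
= 1 - 40.9068 / 38
= 1 - 1.0765 = -0.0765.

-0.0765


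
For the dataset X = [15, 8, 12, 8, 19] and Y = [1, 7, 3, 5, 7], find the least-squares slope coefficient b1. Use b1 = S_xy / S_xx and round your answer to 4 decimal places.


Calculate xbar = 12.4000, ybar = 4.6000.
S_xx = 89.2000, S_xy = -5.2000.
Using b1 = S_xy / S_xx = -5.2000 / 89.2000, we get b1 = -0.0583.

-0.0583


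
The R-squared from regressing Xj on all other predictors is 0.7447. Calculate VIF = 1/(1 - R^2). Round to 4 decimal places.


Denominator: 1 - 0.7447 = 0.2553.
VIF = 1 / 0.2553 = 3.9170.

3.9170


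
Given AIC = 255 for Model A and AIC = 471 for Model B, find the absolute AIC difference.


Compute |255 - 471| = 216.
Model A has the smaller AIC.

216


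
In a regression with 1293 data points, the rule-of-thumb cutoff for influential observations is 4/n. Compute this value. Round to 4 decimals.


Cook's distance cutoff = 4/n = 4/1293.
= 0.0031.

0.0031


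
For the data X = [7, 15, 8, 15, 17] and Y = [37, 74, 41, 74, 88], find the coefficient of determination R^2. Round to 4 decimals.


Fit the OLS line: b0 = 1.7837, b1 = 4.9207.
SSres = 12.2764.
SStot = 2026.8000.
R^2 = 1 - 12.2764/2026.8000 = 0.9939.

0.9939


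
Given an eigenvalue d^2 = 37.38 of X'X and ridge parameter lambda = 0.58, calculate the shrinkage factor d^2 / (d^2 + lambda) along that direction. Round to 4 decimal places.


Compute the denominator: 37.38 + 0.58 = 37.9600.
Shrinkage factor = 37.38 / 37.9600 = 0.9847.

0.9847


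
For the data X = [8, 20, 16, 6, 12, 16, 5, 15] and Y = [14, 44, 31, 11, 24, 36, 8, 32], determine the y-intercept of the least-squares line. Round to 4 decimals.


The slope is b1 = 2.3747.
Sample means are xbar = 12.2500 and ybar = 25.0000.
Intercept: b0 = 25.0000 - (2.3747)(12.2500) = -4.0900.

-4.0900


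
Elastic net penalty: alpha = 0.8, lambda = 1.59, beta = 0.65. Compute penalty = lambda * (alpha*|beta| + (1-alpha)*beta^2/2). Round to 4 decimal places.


alpha * |beta| = 0.8 * 0.65 = 0.5200.
(1-alpha) * beta^2/2 = 0.2 * 0.4225/2 = 0.0423.
Total = 1.59 * (0.5200 + 0.0423) = 0.8940.

0.8940


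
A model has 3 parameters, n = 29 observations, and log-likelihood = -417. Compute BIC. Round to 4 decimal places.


ln(29) = 3.367296.
k * ln(n) = 3 * 3.367296 = 10.101888.
-2L = 834.
BIC = 10.101888 + 834 = 844.101888, which rounds to 844.1019.

844.1019


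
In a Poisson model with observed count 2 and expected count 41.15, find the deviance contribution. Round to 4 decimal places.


Compute y*ln(y/mu) = 2*ln(2/41.15) = 2*-3.024077 = -6.048154.
y - mu = -39.15.
D = 2*(-6.048154 - (-39.15)) = 66.203692, which rounds to 66.2037.

66.2037


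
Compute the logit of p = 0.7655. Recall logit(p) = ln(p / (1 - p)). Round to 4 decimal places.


1 - p = 0.2345.
p/(1-p) = 3.2644.
logit = ln(3.2644) = 1.1831.

1.1831


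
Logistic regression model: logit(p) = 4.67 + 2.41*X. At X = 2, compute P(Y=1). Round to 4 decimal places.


z = 4.67 + 2.41 * 2 = 9.4900.
Sigmoid: P = 1 / (1 + exp(-9.4900)) = 0.9999.

0.9999


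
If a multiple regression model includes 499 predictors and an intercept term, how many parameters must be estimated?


Each predictor gets one coefficient, plus one intercept.
Total parameters = 499 + 1 = 500.

500


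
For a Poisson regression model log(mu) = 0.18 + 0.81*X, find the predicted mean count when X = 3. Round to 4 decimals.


eta = 0.18 + 0.81 * 3 = 2.6100.
mu = exp(2.6100) = 13.5991.

13.5991


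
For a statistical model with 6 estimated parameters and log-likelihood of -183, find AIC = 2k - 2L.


Compute:
2k = 2*6 = 12.
-2*loglik = -2*(-183) = 366.
AIC = 12 + 366 = 378.

378


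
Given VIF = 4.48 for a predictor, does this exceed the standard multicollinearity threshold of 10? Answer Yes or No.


Compare VIF = 4.48 to the threshold of 10.
4.48 < 10, so the answer is No.

No


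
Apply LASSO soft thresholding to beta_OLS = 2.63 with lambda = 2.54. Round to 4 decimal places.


Check: |2.63| = 2.63 vs lambda = 2.54.
Since |beta| > lambda, coefficient = sign(beta)*(|beta| - lambda) = 0.0900.
Soft-thresholded coefficient = 0.0900.

0.0900


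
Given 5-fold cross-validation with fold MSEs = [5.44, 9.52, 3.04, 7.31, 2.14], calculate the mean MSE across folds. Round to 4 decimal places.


Add all fold MSEs: 27.4500.
Divide by k = 5: 27.4500/5 = 5.4900.

5.4900


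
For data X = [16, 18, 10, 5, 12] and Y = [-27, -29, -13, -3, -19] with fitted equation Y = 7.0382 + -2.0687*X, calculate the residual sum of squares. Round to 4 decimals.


Predicted values from Y = 7.0382 + -2.0687*X.
Residuals: [-0.9390, 1.1984, 0.6488, 0.3053, -1.2138].
SSres = 4.3053.

4.3053


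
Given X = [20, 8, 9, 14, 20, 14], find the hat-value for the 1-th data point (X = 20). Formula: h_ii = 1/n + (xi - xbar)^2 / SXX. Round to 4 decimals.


Compute xbar = 14.1667 with n = 6 observations.
SXX = 132.8333.
Leverage = 1/6 + (20 - 14.1667)^2/132.8333 = 0.4228.

0.4228


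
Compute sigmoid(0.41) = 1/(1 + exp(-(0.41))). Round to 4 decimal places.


Compute exp(-0.4100) = 0.6637.
Sigmoid = 1 / (1 + 0.6637) = 1 / 1.6637 = 0.6011.

0.6011


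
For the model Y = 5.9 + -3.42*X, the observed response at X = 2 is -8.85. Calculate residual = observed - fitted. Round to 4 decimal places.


Compute yhat = 5.9 + (-3.42)(2) = -0.9400.
Residual = actual - predicted = -8.85 - -0.9400 = -7.9100.

-7.9100


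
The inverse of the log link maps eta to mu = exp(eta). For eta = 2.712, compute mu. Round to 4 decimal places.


Apply the inverse link:
mu = e^2.712 = 15.0594.

15.0594


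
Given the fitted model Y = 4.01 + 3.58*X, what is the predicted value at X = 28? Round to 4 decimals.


Predicted value:
Y = 4.01 + (3.58)(28) = 4.01 + 100.2400 = 104.2500.

104.2500


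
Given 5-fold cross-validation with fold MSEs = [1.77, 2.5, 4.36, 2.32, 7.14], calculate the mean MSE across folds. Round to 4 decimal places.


Add all fold MSEs: 18.0900.
Divide by k = 5: 18.0900/5 = 3.6180.

3.6180


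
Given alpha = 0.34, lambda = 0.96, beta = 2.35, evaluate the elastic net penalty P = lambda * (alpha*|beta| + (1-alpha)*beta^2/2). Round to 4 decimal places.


L1 component = 0.34 * |2.35| = 0.7990.
L2 component = 0.66 * 2.35^2 / 2 = 1.8224.
Penalty = 0.96 * (0.7990 + 1.8224) = 0.96 * 2.6214 = 2.5166.

2.5166


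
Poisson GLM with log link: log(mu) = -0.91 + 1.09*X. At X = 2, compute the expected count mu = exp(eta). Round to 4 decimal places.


eta = -0.91 + 1.09 * 2 = 1.2700.
mu = exp(1.2700) = 3.5609.

3.5609


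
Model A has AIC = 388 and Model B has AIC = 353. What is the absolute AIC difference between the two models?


Compute |388 - 353| = 35.
Model B has the smaller AIC.

35


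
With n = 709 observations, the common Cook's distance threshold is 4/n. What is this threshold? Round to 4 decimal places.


Cook's distance cutoff = 4/n = 4/709.
= 0.0056.

0.0056


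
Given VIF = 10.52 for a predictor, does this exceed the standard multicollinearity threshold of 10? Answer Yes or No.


Check: VIF = 10.52 vs threshold = 10.
Since 10.52 >= 10, the answer is Yes.

Yes


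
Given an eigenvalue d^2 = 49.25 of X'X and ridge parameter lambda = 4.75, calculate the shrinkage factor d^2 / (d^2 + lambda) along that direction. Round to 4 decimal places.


d^2 + lambda = 49.25 + 4.75 = 54.0000.
Shrinkage factor = 49.25/54.0000 = 0.9120.

0.9120


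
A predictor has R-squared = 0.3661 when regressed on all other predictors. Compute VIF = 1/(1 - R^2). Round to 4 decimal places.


Denominator: 1 - 0.3661 = 0.6339.
VIF = 1 / 0.6339 = 1.5775.

1.5775


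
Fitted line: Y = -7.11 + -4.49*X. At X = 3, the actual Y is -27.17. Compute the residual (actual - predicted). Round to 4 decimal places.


Fitted value at X = 3 is yhat = -7.11 + -4.49*3 = -20.5800.
Residual = -27.17 - -20.5800 = -6.5900.

-6.5900


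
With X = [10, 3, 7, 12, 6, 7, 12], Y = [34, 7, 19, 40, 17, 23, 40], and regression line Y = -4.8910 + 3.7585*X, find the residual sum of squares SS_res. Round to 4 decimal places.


Predicted values from Y = -4.8910 + 3.7585*X.
Residuals: [1.3060, 0.6155, -2.4185, -0.2110, -0.6600, 1.5815, -0.2110].
SSres = 10.9594.

10.9594


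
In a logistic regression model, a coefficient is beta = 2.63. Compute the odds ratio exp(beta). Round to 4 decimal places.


The odds ratio is computed as:
OR = e^(2.63) = 13.8738.

13.8738


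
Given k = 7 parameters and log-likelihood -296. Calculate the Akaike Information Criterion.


AIC = 2*7 - 2*(-296).
= 14 + 592 = 606.

606


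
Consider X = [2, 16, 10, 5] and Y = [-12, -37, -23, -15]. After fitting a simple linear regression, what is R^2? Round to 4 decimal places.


The fitted line is Y = -6.8780 + -1.8027*X.
SSres = 8.3592, SStot = 374.7500.
R^2 = 1 - SSres/SStot = 0.9777.

0.9777


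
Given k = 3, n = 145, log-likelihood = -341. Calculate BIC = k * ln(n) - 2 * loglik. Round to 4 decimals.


ln(145) = 4.976734.
k * ln(n) = 3 * 4.976734 = 14.930202.
-2L = 682.
BIC = 14.930202 + 682 = 696.930202, which rounds to 696.9302.

696.9302


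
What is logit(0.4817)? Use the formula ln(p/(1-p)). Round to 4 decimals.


1 - p = 0.5183.
p/(1-p) = 0.9294.
logit = ln(0.9294) = -0.0732.

-0.0732


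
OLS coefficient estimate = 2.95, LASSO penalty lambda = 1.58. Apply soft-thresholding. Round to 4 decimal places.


|beta_OLS| = 2.95.
lambda = 1.58.
Since |beta| > lambda, coefficient = sign(beta)*(|beta| - lambda) = 1.3700.
Result = 1.3700.

1.3700


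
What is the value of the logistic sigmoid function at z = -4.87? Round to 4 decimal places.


exp(4.8700) = 130.3209.
1 + exp(-z) = 131.3209.
sigmoid = 1/131.3209 = 0.0076.

0.0076


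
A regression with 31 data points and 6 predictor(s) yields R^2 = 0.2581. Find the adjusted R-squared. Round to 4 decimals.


Plug in: Adj R^2 = 1 - (1 - 0.2581) * 30/24.
= 1 - 0.7419 * 30/24
= 1 - 22.2570 / 24
= 1 - 0.9274 = 0.0726.

0.0726


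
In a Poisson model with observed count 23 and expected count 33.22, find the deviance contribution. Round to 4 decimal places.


y/mu = 23/33.22 = 0.692354 (approx.), and ln(23/33.22) = -0.367658.
y * ln(y/mu) = 23 * -0.367658 = -8.456134.
y - mu = -10.22.
D = 2 * (-8.456134 - -10.22) = 3.527732, which rounds to 3.5277.

3.5277


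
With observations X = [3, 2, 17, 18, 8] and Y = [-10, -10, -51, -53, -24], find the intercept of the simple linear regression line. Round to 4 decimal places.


The slope is b1 = -2.8019.
Sample means are xbar = 9.6000 and ybar = -29.6000.
Intercept: b0 = -29.6000 - (-2.8019)(9.6000) = -2.7016.

-2.7016


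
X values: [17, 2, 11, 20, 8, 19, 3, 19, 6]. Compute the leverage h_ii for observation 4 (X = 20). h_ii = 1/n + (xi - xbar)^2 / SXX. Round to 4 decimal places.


n = 9, xbar = 11.6667.
SXX = sum((xi - xbar)^2) = 420.0000.
h = 1/9 + (20 - 11.6667)^2 / 420.0000 = 0.2765.

0.2765


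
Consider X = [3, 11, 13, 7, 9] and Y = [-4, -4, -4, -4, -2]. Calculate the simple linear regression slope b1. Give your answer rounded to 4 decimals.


Calculate xbar = 8.6000, ybar = -3.6000.
S_xx = 59.2000, S_xy = 0.8000.
Using b1 = S_xy / S_xx = 0.8000 / 59.2000, we get b1 = 0.0135.

0.0135


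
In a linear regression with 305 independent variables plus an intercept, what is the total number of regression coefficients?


Including the intercept, the model has 305 predictor coefficients + 1 intercept.
Total = 306.

306


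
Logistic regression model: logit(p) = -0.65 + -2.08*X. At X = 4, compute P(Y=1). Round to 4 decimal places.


Linear predictor: z = -0.65 + -2.08 * 4 = -8.9700.
P = 1/(1 + exp(8.9700)) = 1/(1 + 7863.6016) = 0.0001.

0.0001


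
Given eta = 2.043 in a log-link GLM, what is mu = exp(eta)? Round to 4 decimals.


mu = exp(eta) = exp(2.043).
= 7.7137.

7.7137


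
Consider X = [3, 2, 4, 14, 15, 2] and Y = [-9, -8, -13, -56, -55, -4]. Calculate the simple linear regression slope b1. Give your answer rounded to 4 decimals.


The sample means are xbar = 6.6667 and ybar = -24.1667.
Compute S_xx = 187.3333 and S_xy = -745.3333.
Slope b1 = S_xy / S_xx = -745.3333 / 187.3333 = -3.9786.

-3.9786


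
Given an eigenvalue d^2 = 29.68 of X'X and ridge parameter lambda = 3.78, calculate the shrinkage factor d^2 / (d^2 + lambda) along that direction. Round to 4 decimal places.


Denominator = d^2 + lambda = 29.68 + 3.78 = 33.4600.
Shrinkage = 29.68 / 33.4600 = 0.8870.

0.8870


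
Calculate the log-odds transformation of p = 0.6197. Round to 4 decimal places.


The odds are p/(1-p) = 0.6197 / 0.3803 = 1.6295.
logit(p) = ln(1.6295) = 0.4883.

0.4883


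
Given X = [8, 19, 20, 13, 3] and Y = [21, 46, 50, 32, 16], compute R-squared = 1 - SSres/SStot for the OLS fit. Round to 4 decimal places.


After computing the OLS fit (b0=7.2820, b1=2.0411):
SSres = 20.4465, SStot = 892.0000.
R^2 = 1 - 20.4465/892.0000 = 0.9771.

0.9771


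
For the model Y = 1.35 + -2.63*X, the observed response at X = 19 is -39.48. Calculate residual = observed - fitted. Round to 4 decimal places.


Compute yhat = 1.35 + (-2.63)(19) = -48.6200.
Residual = actual - predicted = -39.48 - -48.6200 = 9.1400.

9.1400


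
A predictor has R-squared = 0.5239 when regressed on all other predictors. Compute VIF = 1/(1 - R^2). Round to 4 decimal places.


Denominator: 1 - 0.5239 = 0.4761.
VIF = 1 / 0.4761 = 2.1004.

2.1004


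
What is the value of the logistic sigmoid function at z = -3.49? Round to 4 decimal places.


exp(3.4900) = 32.7859.
1 + exp(-z) = 33.7859.
sigmoid = 1/33.7859 = 0.0296.

0.0296


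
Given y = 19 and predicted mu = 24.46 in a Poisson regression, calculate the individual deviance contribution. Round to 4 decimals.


y/mu = 19/24.46 = 0.776778 (approx.), and ln(19/24.46) = -0.252600.
y * ln(y/mu) = 19 * -0.252600 = -4.799400.
y - mu = -5.46.
D = 2 * (-4.799400 - -5.46) = 1.321200, which rounds to 1.3212.

1.3212


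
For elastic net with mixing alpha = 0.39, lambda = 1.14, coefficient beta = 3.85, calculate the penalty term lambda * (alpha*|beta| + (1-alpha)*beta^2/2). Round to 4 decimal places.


Compute:
L1 = 0.39 * 3.85 = 1.5015.
L2 = 0.61 * 3.85^2 / 2 = 4.5209.
Penalty = 1.14 * (1.5015 + 4.5209) = 6.8655.

6.8655


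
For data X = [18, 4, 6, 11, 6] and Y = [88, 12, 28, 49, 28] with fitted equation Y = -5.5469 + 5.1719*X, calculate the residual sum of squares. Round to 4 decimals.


For each point, residual = actual - predicted.
Residuals: [0.4527, -3.1407, 2.5155, -2.3440, 2.5155].
Sum of squared residuals = 28.2188.

28.2188


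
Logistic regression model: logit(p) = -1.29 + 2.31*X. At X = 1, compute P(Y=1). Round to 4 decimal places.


Linear predictor: z = -1.29 + 2.31 * 1 = 1.0200.
P = 1/(1 + exp(-1.0200)) = 1/(1 + 0.3606) = 0.7350.

0.7350


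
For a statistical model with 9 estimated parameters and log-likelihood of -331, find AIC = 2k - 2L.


AIC = 2*9 - 2*(-331).
= 18 + 662 = 680.

680


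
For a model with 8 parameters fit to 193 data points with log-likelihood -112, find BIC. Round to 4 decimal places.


Compute k*ln(n) = 8*ln(193) = 8*5.262690 = 42.101520.
Then -2*loglik = 224.
BIC = 42.101520 + 224 = 266.101520, which rounds to 266.1015.

266.1015


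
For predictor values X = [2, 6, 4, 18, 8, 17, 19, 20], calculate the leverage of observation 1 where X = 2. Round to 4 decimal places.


Mean of X: xbar = 11.7500.
SXX = 389.5000.
For X = 2: h = 1/8 + (2 - 11.7500)^2/389.5000 = 0.3691.

0.3691


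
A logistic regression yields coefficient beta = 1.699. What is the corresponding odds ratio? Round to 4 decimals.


exp(1.699) = 5.4685.
So the odds ratio is 5.4685.

5.4685


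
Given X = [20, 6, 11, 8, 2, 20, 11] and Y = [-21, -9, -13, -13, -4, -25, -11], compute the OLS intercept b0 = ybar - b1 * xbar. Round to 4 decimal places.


Compute b1 = -1.0124 from the OLS formula.
With xbar = 11.1429 and ybar = -13.7143, the intercept is:
b0 = -13.7143 - -1.0124 * 11.1429 = -2.4334.

-2.4334


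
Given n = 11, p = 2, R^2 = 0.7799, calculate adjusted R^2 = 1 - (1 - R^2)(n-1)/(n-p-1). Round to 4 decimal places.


Plug in: Adj R^2 = 1 - (1 - 0.7799) * 10/8.
= 1 - 0.2201 * 10/8
= 1 - 2.2010 / 8
= 1 - 0.2751 = 0.7249.

0.7249


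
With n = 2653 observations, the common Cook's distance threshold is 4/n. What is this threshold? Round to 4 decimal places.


Using the rule of thumb:
Threshold = 4 / 2653 = 0.0015.

0.0015


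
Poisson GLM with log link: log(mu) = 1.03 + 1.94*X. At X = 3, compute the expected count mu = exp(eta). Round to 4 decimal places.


Linear predictor: eta = 1.03 + (1.94)(3) = 6.8500.
Expected count: mu = exp(6.8500) = 943.8809.

943.8809


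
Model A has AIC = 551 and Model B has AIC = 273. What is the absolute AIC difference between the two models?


|AIC_A - AIC_B| = |551 - 273| = 278.
Model B is preferred (lower AIC).

278


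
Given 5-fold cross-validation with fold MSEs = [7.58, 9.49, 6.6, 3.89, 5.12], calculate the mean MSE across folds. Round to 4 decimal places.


Add all fold MSEs: 32.6800.
Divide by k = 5: 32.6800/5 = 6.5360.

6.5360


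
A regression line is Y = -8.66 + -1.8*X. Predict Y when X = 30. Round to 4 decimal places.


Plug X = 30 into Y = -8.66 + -1.8*X:
Y = -8.66 + -54.0000 = -62.6600.

-62.6600


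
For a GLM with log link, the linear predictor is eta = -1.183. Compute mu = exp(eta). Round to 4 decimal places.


The inverse log link gives:
mu = exp(-1.183) = 0.3064.

0.3064


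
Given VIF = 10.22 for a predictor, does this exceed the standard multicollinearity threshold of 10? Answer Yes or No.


The threshold is 10.
VIF = 10.22 is >= 10.
Multicollinearity indication: Yes.

Yes


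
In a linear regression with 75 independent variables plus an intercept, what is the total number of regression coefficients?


Including the intercept, the model has 75 predictor coefficients + 1 intercept.
Total = 76.

76


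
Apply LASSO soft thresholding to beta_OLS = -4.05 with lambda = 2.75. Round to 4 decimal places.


Check: |-4.05| = 4.05 vs lambda = 2.75.
Since |beta| > lambda, coefficient = sign(beta)*(|beta| - lambda) = -1.3000.
Soft-thresholded coefficient = -1.3000.

-1.3000


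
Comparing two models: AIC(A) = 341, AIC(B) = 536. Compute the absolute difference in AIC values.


Absolute difference = |341 - 536| = 195.
The model with lower AIC (A) is preferred.

195


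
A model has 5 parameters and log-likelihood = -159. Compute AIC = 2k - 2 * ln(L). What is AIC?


Compute:
2k = 2*5 = 10.
-2*loglik = -2*(-159) = 318.
AIC = 10 + 318 = 328.

328


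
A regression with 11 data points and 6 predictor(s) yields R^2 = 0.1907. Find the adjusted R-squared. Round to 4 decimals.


Plug in: Adj R^2 = 1 - (1 - 0.1907) * 10/4.
= 1 - 0.8093 * 10/4
= 1 - 8.0930 / 4
= 1 - 2.0233 = -1.0233.

-1.0233


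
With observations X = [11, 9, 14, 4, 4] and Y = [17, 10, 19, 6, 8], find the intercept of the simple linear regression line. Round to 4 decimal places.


Compute b1 = 1.2306 from the OLS formula.
With xbar = 8.4000 and ybar = 12.0000, the intercept is:
b0 = 12.0000 - 1.2306 * 8.4000 = 1.6632.

1.6632


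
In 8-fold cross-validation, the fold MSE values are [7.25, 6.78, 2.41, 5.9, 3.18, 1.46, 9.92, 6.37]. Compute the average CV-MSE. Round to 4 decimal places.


Add all fold MSEs: 43.2700.
Divide by k = 8: 43.2700/8 = 5.4088.

5.4088


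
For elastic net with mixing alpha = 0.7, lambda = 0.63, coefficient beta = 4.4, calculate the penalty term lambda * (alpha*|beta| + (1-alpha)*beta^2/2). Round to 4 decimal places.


Compute:
L1 = 0.7 * 4.4 = 3.0800.
L2 = 0.3 * 4.4^2 / 2 = 2.9040.
Penalty = 0.63 * (3.0800 + 2.9040) = 3.7699.

3.7699


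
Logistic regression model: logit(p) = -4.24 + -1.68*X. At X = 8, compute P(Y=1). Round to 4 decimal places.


z = -4.24 + -1.68 * 8 = -17.6800.
Sigmoid: P = 1 / (1 + exp(17.6800)) = 0.0000.

0.0000


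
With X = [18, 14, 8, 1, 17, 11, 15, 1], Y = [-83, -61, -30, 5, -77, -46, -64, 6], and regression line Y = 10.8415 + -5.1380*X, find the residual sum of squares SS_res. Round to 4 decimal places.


For each point, residual = actual - predicted.
Residuals: [-1.3575, 0.0905, 0.2625, -0.7035, -0.4955, -0.3235, 2.2285, 0.2965].
Sum of squared residuals = 7.8191.

7.8191


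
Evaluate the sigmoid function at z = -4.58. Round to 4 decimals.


Compute exp(4.5800) = 97.5144.
Sigmoid = 1 / (1 + 97.5144) = 1 / 98.5144 = 0.0102.

0.0102


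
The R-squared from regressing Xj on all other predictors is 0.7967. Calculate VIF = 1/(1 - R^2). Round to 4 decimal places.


Using VIF = 1/(1 - R^2_j):
1 - 0.7967 = 0.2033.
VIF = 4.9188.

4.9188


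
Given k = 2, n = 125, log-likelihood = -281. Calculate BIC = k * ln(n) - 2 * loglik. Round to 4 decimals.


ln(125) = 4.828314.
k * ln(n) = 2 * 4.828314 = 9.656628.
-2L = 562.
BIC = 9.656628 + 562 = 571.656628, which rounds to 571.6566.

571.6566


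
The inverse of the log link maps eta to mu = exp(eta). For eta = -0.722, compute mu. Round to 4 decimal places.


mu = exp(eta) = exp(-0.722).
= 0.4858.

0.4858


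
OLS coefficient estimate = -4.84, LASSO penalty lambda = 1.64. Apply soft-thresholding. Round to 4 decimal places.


Absolute value: |-4.84| = 4.84.
Compare to lambda = 1.64.
Since |beta| > lambda, coefficient = sign(beta)*(|beta| - lambda) = -3.2000.

-3.2000


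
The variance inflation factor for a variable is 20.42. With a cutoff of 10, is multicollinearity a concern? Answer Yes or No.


Check: VIF = 20.42 vs threshold = 10.
Since 20.42 >= 10, the answer is Yes.

Yes


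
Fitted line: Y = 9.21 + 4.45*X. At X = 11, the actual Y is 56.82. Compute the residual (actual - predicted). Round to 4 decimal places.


Compute yhat = 9.21 + (4.45)(11) = 58.1600.
Residual = actual - predicted = 56.82 - 58.1600 = -1.3400.

-1.3400


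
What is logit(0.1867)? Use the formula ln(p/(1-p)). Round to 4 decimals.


Compute the odds: 0.1867/0.8133 = 0.2296.
Take the natural log: ln(0.2296) = -1.4716.

-1.4716


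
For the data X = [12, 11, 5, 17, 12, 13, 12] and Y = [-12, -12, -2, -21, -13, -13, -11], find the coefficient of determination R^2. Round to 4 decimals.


The fitted line is Y = 6.0152 + -1.5379*X.
SSres = 5.6061, SStot = 184.0000.
R^2 = 1 - SSres/SStot = 0.9695.

0.9695


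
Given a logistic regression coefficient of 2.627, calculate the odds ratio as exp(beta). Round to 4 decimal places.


exp(2.627) = 13.8322.
So the odds ratio is 13.8322.

13.8322


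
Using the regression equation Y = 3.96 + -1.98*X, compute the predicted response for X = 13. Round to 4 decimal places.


Predicted value:
Y = 3.96 + (-1.98)(13) = 3.96 + -25.7400 = -21.7800.

-21.7800


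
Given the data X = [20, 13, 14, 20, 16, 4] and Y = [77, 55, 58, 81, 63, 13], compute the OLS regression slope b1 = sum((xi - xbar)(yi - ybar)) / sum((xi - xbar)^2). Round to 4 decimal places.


First compute the means: xbar = 14.5000, ybar = 57.8333.
Then S_xx = sum((xi - xbar)^2) = 175.5000.
S_xy = sum((xi - xbar)(yi - ybar)) = 715.5000.
b1 = S_xy / S_xx = 715.5000 / 175.5000 = 4.0769.

4.0769


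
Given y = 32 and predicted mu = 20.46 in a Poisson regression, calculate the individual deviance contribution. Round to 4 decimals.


Compute y*ln(y/mu) = 32*ln(32/20.46) = 32*0.447264 = 14.312448.
y - mu = 11.54.
D = 2*(14.312448 - (11.54)) = 5.544896, which rounds to 5.5449.

5.5449


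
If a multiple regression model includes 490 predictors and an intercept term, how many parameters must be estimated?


Each predictor gets one coefficient, plus one intercept.
Total parameters = 490 + 1 = 491.

491


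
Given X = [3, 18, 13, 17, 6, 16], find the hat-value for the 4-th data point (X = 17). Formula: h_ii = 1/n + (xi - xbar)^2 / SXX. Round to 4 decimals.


n = 6, xbar = 12.1667.
SXX = sum((xi - xbar)^2) = 194.8333.
h = 1/6 + (17 - 12.1667)^2 / 194.8333 = 0.2866.

0.2866


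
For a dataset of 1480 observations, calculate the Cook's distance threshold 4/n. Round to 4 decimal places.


The threshold is 4/n.
4/1480 = 0.0027.

0.0027


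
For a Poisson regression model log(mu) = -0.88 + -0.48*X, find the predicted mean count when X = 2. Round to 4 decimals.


eta = -0.88 + -0.48 * 2 = -1.8400.
mu = exp(-1.8400) = 0.1588.

0.1588


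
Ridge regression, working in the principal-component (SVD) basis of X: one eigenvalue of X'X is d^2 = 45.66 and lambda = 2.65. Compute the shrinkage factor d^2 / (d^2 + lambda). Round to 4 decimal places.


Denominator = d^2 + lambda = 45.66 + 2.65 = 48.3100.
Shrinkage = 45.66 / 48.3100 = 0.9451.

0.9451


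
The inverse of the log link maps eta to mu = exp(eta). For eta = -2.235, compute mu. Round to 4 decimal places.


The inverse log link gives:
mu = exp(-2.235) = 0.1070.

0.1070


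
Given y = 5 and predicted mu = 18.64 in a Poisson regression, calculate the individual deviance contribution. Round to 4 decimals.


y/mu = 5/18.64 = 0.268240 (approx.), and ln(5/18.64) = -1.315872.
y * ln(y/mu) = 5 * -1.315872 = -6.579360.
y - mu = -13.64.
D = 2 * (-6.579360 - -13.64) = 14.121280, which rounds to 14.1213.

14.1213


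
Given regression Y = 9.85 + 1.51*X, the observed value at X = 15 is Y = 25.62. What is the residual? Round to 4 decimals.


Predicted = 9.85 + 1.51 * 15 = 32.5000.
Residual = 25.62 - 32.5000 = -6.8800.

-6.8800


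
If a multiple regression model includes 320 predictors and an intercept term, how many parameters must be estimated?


Including the intercept, the model has 320 predictor coefficients + 1 intercept.
Total = 321.

321


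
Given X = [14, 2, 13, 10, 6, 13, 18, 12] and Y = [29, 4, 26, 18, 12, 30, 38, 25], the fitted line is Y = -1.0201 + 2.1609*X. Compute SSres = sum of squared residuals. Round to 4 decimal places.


Predicted values from Y = -1.0201 + 2.1609*X.
Residuals: [-0.2325, 0.6983, -1.0716, -2.5889, 0.0547, 2.9284, 0.1239, 0.0893].
SSres = 16.9943.

16.9943


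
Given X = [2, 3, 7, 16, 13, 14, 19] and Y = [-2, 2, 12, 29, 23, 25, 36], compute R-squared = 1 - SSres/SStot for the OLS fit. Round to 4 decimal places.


Fit the OLS line: b0 = -4.8264, b1 = 2.1457.
SSres = 5.8695.
SStot = 1210.8571.
R^2 = 1 - 5.8695/1210.8571 = 0.9952.

0.9952


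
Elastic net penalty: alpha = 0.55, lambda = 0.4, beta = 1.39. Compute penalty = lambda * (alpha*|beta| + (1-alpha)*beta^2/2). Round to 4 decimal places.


alpha * |beta| = 0.55 * 1.39 = 0.7645.
(1-alpha) * beta^2/2 = 0.45 * 1.9321/2 = 0.4347.
Total = 0.4 * (0.7645 + 0.4347) = 0.4797.

0.4797


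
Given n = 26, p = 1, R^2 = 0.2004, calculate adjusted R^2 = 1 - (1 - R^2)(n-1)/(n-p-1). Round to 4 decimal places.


Plug in: Adj R^2 = 1 - (1 - 0.2004) * 25/24.
= 1 - 0.7996 * 25/24
= 1 - 19.9900 / 24
= 1 - 0.8329 = 0.1671.

0.1671


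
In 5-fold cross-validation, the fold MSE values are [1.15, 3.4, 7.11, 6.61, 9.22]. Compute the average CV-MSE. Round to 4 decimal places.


Add all fold MSEs: 27.4900.
Divide by k = 5: 27.4900/5 = 5.4980.

5.4980


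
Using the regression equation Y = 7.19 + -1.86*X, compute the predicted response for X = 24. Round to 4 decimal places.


Substitute X = 24 into the equation:
Y = 7.19 + -1.86 * 24 = 7.19 + -44.6400 = -37.4500.

-37.4500


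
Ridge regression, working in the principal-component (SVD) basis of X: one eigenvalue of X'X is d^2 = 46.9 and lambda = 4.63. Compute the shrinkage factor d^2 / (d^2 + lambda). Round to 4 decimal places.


Denominator = d^2 + lambda = 46.9 + 4.63 = 51.5300.
Shrinkage = 46.9 / 51.5300 = 0.9101.

0.9101


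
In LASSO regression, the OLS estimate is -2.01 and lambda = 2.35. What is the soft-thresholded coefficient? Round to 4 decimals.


|beta_OLS| = 2.01.
lambda = 2.35.
Since |beta| <= lambda, the coefficient is set to 0.
Result = 0.0000.

0.0000


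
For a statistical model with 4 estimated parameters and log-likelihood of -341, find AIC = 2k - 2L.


AIC = 2*4 - 2*(-341).
= 8 + 682 = 690.

690


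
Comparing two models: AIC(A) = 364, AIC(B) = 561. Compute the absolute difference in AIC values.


Absolute difference = |364 - 561| = 197.
The model with lower AIC (A) is preferred.

197


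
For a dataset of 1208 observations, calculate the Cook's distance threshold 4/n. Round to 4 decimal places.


Cook's distance cutoff = 4/n = 4/1208.
= 0.0033.

0.0033


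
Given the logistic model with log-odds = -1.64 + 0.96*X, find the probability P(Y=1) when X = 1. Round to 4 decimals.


z = -1.64 + 0.96 * 1 = -0.6800.
Sigmoid: P = 1 / (1 + exp(0.6800)) = 0.3363.

0.3363


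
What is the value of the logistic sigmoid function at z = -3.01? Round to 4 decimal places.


Compute exp(3.0100) = 20.2874.
Sigmoid = 1 / (1 + 20.2874) = 1 / 21.2874 = 0.0470.

0.0470


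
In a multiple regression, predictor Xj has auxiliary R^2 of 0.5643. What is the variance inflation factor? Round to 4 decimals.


VIF = 1 / (1 - 0.5643).
= 1 / 0.4357 = 2.2952.

2.2952


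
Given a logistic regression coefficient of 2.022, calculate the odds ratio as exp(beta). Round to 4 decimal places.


The odds ratio is computed as:
OR = e^(2.022) = 7.5534.

7.5534


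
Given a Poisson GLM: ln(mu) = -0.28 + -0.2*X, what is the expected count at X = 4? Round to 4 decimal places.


Linear predictor: eta = -0.28 + (-0.2)(4) = -1.0800.
Expected count: mu = exp(-1.0800) = 0.3396.

0.3396


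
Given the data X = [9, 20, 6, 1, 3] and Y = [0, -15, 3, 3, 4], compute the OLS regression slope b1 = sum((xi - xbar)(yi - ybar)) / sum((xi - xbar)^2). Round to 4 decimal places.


Calculate xbar = 7.8000, ybar = -1.0000.
S_xx = 222.8000, S_xy = -228.0000.
Using b1 = S_xy / S_xx = -228.0000 / 222.8000, we get b1 = -1.0233.

-1.0233


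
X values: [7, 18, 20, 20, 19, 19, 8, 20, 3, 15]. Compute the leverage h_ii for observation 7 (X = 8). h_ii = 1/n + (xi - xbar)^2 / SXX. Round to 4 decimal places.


n = 10, xbar = 14.9000.
SXX = sum((xi - xbar)^2) = 372.9000.
h = 1/10 + (8 - 14.9000)^2 / 372.9000 = 0.2277.

0.2277


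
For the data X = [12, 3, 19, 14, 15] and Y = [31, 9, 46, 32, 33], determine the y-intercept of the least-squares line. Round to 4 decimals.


First find the slope: b1 = 2.2195.
Means: xbar = 12.6000, ybar = 30.2000.
b0 = ybar - b1 * xbar = 30.2000 - 2.2195 * 12.6000 = 2.2337.

2.2337


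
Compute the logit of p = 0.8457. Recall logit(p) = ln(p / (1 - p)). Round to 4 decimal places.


1 - p = 0.1543.
p/(1-p) = 5.4809.
logit = ln(5.4809) = 1.7013.

1.7013


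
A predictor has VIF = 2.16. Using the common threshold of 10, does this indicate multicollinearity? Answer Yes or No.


The threshold is 10.
VIF = 2.16 is < 10.
Multicollinearity indication: No.

No


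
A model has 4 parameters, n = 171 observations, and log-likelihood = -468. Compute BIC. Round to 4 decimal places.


ln(171) = 5.141664.
k * ln(n) = 4 * 5.141664 = 20.566656.
-2L = 936.
BIC = 20.566656 + 936 = 956.566656, which rounds to 956.5667.

956.5667


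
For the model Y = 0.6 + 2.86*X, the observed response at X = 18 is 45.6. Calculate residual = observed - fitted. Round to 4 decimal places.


Compute yhat = 0.6 + (2.86)(18) = 52.0800.
Residual = actual - predicted = 45.6 - 52.0800 = -6.4800.

-6.4800


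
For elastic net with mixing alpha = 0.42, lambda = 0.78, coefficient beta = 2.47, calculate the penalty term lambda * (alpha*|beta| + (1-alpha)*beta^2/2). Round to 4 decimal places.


L1 component = 0.42 * |2.47| = 1.0374.
L2 component = 0.58 * 2.47^2 / 2 = 1.7693.
Penalty = 0.78 * (1.0374 + 1.7693) = 0.78 * 2.8067 = 2.1892.

2.1892


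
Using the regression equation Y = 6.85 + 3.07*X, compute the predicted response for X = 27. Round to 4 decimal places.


Substitute X = 27 into the equation:
Y = 6.85 + 3.07 * 27 = 6.85 + 82.8900 = 89.7400.

89.7400


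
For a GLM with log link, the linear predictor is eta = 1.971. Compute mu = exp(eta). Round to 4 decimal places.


The inverse log link gives:
mu = exp(1.971) = 7.1779.

7.1779


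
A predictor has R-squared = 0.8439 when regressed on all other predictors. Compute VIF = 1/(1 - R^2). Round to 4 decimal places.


Denominator: 1 - 0.8439 = 0.1561.
VIF = 1 / 0.1561 = 6.4061.

6.4061


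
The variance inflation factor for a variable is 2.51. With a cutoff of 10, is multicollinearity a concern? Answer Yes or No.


The threshold is 10.
VIF = 2.51 is < 10.
Multicollinearity indication: No.

No


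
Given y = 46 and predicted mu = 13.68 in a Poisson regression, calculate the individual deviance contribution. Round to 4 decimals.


y/mu = 46/13.68 = 3.362573 (approx.), and ln(46/13.68) = 1.212706.
y * ln(y/mu) = 46 * 1.212706 = 55.784476.
y - mu = 32.32.
D = 2 * (55.784476 - 32.32) = 46.928952, which rounds to 46.9290.

46.9290


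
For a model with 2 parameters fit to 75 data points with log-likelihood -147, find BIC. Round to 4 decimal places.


ln(75) = 4.317488.
k * ln(n) = 2 * 4.317488 = 8.634976.
-2L = 294.
BIC = 8.634976 + 294 = 302.634976, which rounds to 302.6350.

302.6350


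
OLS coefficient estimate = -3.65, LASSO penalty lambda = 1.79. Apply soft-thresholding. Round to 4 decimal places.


|beta_OLS| = 3.65.
lambda = 1.79.
Since |beta| > lambda, coefficient = sign(beta)*(|beta| - lambda) = -1.8600.
Result = -1.8600.

-1.8600
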